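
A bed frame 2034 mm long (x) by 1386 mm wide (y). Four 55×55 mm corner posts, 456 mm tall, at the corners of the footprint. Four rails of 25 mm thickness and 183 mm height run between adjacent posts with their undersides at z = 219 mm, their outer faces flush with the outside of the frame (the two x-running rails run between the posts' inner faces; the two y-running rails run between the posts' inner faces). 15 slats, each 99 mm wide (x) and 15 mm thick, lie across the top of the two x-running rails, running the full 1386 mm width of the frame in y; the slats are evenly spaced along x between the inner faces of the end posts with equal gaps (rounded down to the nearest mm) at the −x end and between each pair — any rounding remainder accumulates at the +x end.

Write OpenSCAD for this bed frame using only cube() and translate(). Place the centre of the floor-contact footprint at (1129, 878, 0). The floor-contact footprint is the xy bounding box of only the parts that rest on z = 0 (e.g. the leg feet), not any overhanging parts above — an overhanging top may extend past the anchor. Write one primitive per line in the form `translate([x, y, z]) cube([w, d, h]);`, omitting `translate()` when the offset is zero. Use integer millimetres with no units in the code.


translate([112, 185, 0]) cube([55, 55, 456]);
translate([112, 1516, 0]) cube([55, 55, 456]);
translate([2091, 185, 0]) cube([55, 55, 456]);
translate([2091, 1516, 0]) cube([55, 55, 456]);
translate([167, 185, 219]) cube([1924, 25, 183]);
translate([167, 1546, 219]) cube([1924, 25, 183]);
translate([112, 240, 219]) cube([25, 1276, 183]);
translate([2121, 240, 219]) cube([25, 1276, 183]);
translate([194, 185, 402]) cube([99, 1386, 15]);
translate([320, 185, 402]) cube([99, 1386, 15]);
translate([446, 185, 402]) cube([99, 1386, 15]);
translate([572, 185, 402]) cube([99, 1386, 15]);
translate([698, 185, 402]) cube([99, 1386, 15]);
translate([824, 185, 402]) cube([99, 1386, 15]);
translate([950, 185, 402]) cube([99, 1386, 15]);
translate([1076, 185, 402]) cube([99, 1386, 15]);
translate([1202, 185, 402]) cube([99, 1386, 15]);
translate([1328, 185, 402]) cube([99, 1386, 15]);
translate([1454, 185, 402]) cube([99, 1386, 15]);
translate([1580, 185, 402]) cube([99, 1386, 15]);
translate([1706, 185, 402]) cube([99, 1386, 15]);
translate([1832, 185, 402]) cube([99, 1386, 15]);
translate([1958, 185, 402]) cube([99, 1386, 15]);


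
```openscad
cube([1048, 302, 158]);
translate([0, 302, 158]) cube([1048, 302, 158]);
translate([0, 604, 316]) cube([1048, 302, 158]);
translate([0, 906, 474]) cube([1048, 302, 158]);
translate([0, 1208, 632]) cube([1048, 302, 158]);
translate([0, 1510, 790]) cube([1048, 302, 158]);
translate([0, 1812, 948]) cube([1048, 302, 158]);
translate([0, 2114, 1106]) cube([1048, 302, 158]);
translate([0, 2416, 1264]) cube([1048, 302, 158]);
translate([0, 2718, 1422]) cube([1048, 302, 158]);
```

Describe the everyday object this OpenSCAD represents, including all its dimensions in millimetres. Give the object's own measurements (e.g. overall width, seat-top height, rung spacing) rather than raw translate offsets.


A straight staircase of 10 solid steps. Each step is 1048 mm wide (x), 302 mm deep (y, the going) and 158 mm tall (the rise). The first step rests on the floor; each subsequent step sits one going further in +y and one rise higher in +z, directly behind and above the previous step with no overlap.


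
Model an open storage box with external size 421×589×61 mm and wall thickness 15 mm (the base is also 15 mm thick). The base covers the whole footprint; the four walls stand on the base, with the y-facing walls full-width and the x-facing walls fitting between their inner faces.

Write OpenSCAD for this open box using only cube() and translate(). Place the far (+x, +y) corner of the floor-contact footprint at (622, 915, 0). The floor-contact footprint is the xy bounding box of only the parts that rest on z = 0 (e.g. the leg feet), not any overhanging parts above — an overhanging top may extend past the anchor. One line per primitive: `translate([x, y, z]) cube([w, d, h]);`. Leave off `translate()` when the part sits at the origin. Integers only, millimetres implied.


translate([201, 326, 0]) cube([421, 589, 15]);
translate([201, 326, 15]) cube([421, 15, 46]);
translate([201, 900, 15]) cube([421, 15, 46]);
translate([201, 341, 15]) cube([15, 559, 46]);
translate([607, 341, 15]) cube([15, 559, 46]);


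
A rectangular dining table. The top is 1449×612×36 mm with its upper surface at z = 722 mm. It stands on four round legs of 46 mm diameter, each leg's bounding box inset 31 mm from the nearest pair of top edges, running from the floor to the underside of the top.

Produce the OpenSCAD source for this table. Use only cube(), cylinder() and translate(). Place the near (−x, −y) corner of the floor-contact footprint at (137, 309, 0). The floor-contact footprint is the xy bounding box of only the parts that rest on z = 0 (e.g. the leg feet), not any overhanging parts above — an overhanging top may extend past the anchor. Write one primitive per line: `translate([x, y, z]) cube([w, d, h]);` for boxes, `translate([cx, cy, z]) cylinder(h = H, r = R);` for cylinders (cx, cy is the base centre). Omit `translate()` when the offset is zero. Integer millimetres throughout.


// leg_h = 722 - 36 = 686
translate([106, 278, 686]) cube([1449, 612, 36]);
translate([160, 332, 0]) cylinder(h = 686, r = 23);
translate([1501, 332, 0]) cylinder(h = 686, r = 23);
translate([160, 836, 0]) cylinder(h = 686, r = 23);
translate([1501, 836, 0]) cylinder(h = 686, r = 23);


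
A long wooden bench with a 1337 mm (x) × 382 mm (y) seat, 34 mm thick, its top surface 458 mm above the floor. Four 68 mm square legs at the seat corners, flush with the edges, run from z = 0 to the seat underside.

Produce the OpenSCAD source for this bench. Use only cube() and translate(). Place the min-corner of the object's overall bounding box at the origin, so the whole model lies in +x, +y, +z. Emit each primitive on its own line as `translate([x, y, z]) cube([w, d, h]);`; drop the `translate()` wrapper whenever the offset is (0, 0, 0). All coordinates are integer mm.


translate([0, 0, 424]) cube([1337, 382, 34]);
cube([68, 68, 424]);
translate([0, 314, 0]) cube([68, 68, 424]);
translate([1269, 0, 0]) cube([68, 68, 424]);
translate([1269, 314, 0]) cube([68, 68, 424]);


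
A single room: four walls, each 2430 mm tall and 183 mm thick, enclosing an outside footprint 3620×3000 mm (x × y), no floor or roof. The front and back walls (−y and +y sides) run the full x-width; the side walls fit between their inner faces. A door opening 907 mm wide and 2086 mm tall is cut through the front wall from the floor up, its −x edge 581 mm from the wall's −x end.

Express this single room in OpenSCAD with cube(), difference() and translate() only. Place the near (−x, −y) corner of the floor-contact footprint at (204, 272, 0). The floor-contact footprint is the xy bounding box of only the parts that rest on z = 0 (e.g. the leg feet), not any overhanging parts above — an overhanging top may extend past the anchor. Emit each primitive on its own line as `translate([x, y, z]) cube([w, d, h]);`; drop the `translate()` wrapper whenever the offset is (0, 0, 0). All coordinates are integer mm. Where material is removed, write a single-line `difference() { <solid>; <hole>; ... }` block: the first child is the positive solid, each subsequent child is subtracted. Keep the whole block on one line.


difference() { translate([204, 272, 0]) cube([3620, 183, 2430]); translate([785, 272, 0]) cube([907, 183, 2086]); }
translate([204, 3089, 0]) cube([3620, 183, 2430]);
translate([204, 455, 0]) cube([183, 2634, 2430]);
translate([3641, 455, 0]) cube([183, 2634, 2430]);


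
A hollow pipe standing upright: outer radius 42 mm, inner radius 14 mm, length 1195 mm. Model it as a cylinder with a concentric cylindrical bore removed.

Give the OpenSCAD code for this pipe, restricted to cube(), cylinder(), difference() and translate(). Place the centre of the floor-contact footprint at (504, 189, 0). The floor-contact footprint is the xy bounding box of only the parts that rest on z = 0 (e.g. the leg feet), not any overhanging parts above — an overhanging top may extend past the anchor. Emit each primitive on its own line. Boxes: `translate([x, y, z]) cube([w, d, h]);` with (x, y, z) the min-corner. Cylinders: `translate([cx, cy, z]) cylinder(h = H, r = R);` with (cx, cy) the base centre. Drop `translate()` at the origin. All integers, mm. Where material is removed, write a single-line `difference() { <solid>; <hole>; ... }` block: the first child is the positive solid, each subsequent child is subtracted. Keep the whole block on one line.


difference() { translate([504, 189, 0]) cylinder(h = 1195, r = 42); translate([504, 189, 0]) cylinder(h = 1195, r = 14); }


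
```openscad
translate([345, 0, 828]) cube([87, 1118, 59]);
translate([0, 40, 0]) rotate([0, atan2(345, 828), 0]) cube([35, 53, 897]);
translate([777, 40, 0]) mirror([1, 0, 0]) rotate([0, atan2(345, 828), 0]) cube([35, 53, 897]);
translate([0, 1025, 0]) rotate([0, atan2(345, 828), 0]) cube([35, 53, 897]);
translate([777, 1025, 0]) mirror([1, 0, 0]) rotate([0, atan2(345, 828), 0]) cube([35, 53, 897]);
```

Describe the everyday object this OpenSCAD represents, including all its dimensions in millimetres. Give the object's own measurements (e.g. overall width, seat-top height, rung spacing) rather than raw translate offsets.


A sawhorse. A 87×1118×59 mm beam (x, y, z) sits on two A-frame leg pairs. Each pair is two raked legs of 35×53 mm section (53 mm along y) splaying symmetrically in x. Each leg rises 828 mm vertically over 345 mm of horizontal reach and is 897 mm long along its own axis. Every leg's outer bottom edge rests on the floor and its outer top edge meets a bottom edge of the beam — the left legs (tilting toward +x) meet the beam's −x bottom edge, the right legs (their mirror images, tilting toward −x) meet its +x bottom edge — so the leg tops tuck under the beam, the beam's underside is 828 mm above the floor, and the feet are 777 mm apart outside-to-outside with the beam centred between them. The two leg pairs are set in 40 mm from either end of the beam.


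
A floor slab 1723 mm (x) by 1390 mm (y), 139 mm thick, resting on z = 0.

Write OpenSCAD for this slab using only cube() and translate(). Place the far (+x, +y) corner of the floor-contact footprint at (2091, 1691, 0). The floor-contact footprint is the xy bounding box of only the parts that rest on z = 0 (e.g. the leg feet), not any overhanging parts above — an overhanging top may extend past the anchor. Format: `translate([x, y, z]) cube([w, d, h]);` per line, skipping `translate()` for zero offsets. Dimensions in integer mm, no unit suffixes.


translate([368, 301, 0]) cube([1723, 1390, 139]);


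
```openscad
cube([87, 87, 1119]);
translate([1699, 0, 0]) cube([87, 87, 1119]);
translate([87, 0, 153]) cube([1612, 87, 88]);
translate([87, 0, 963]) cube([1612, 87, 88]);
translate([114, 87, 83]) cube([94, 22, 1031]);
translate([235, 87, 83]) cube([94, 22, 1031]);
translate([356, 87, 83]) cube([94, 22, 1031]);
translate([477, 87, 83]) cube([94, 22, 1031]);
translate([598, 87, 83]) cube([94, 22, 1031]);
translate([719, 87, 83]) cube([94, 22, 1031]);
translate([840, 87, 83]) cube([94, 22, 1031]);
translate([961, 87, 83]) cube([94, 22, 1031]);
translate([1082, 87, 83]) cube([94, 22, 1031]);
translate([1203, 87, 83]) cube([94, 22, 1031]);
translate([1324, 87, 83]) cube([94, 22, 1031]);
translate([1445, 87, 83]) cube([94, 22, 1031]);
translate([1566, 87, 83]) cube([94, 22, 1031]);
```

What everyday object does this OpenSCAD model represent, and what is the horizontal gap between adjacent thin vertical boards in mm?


A fence section. The picket gap is 27 mm.

Two posts, two rails, 13 pickets — a fence section. Span 1612 mm holds 13 pickets of 94 mm with 14 equal gaps: ⌊(1612 − 13·94) / 14⌋ = 27 mm.


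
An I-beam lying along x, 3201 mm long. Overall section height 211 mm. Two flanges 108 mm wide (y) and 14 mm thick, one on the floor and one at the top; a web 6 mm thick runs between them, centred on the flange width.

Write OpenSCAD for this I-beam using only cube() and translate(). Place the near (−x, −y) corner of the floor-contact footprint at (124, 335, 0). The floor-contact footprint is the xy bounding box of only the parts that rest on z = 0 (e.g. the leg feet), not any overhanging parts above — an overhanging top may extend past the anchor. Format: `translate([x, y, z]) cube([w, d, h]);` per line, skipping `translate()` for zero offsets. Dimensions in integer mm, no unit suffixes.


translate([124, 335, 0]) cube([3201, 108, 14]);
translate([124, 386, 14]) cube([3201, 6, 183]);
translate([124, 335, 197]) cube([3201, 108, 14]);


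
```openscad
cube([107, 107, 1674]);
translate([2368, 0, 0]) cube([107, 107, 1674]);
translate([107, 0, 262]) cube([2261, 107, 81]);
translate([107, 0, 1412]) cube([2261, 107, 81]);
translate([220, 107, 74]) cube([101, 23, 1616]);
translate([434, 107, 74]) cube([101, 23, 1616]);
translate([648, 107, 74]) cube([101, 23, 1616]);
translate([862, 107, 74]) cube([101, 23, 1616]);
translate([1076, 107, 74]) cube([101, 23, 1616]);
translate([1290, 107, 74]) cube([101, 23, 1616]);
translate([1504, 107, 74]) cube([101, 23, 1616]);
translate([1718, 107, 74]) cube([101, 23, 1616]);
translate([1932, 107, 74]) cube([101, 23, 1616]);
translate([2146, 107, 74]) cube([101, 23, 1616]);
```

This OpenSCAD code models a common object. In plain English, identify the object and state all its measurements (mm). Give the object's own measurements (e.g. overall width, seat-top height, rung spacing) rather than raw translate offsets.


A fence section. Two 107×107 mm posts, 1674 mm tall, stand on the floor with a clear span of 2261 mm between their inner faces. Two horizontal rails of 107×81 mm section span the gap between the posts with their undersides at z = 262 mm and z = 1412 mm, flush with the posts' −y face. 10 pickets, each 101 mm wide, 23 mm thick and 1616 mm tall, are fixed to the +y face of the rails with their bottoms at z = 74 mm, spaced across the span with a 113 mm gap after the −x post and between neighbouring pickets, with 121 mm left before the +x post.


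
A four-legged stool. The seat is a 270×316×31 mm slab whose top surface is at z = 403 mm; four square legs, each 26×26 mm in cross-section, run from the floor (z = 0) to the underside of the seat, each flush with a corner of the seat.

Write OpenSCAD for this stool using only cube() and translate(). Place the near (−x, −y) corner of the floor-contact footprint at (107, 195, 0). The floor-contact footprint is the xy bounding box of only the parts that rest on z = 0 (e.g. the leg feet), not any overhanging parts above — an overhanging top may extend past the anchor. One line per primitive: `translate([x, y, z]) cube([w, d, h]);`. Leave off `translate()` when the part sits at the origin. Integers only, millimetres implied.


translate([107, 195, 372]) cube([270, 316, 31]);
translate([107, 195, 0]) cube([26, 26, 372]);
translate([351, 195, 0]) cube([26, 26, 372]);
translate([107, 485, 0]) cube([26, 26, 372]);
translate([351, 485, 0]) cube([26, 26, 372]);


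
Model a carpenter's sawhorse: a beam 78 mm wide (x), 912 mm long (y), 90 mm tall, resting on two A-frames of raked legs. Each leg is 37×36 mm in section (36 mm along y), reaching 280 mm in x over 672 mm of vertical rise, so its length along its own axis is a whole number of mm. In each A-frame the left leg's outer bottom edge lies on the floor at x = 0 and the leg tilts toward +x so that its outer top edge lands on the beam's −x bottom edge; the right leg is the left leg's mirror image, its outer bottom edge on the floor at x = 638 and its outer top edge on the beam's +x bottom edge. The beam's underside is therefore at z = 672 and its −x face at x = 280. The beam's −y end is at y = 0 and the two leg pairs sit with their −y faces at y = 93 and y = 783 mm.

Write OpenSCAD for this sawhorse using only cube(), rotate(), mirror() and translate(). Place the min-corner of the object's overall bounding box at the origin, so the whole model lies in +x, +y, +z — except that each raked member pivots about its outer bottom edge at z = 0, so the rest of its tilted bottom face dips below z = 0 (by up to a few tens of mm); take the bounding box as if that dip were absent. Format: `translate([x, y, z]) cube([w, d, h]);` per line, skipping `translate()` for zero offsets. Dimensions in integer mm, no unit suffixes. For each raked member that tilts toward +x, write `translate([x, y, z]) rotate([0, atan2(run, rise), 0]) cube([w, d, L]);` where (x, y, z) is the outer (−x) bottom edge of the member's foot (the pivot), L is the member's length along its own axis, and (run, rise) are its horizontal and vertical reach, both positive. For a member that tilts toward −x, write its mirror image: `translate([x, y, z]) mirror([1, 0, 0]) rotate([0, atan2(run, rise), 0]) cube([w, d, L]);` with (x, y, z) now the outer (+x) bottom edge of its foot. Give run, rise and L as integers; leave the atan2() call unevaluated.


// leg length = √(280² + 672²) = 728
// right-leg outer foot x = 2·280 + 78 = 638
// beam min-corner = (280, 0, 672)
translate([280, 0, 672]) cube([78, 912, 90]);
translate([0, 93, 0]) rotate([0, atan2(280, 672), 0]) cube([37, 36, 728]);
translate([638, 93, 0]) mirror([1, 0, 0]) rotate([0, atan2(280, 672), 0]) cube([37, 36, 728]);
translate([0, 783, 0]) rotate([0, atan2(280, 672), 0]) cube([37, 36, 728]);
translate([638, 783, 0]) mirror([1, 0, 0]) rotate([0, atan2(280, 672), 0]) cube([37, 36, 728]);


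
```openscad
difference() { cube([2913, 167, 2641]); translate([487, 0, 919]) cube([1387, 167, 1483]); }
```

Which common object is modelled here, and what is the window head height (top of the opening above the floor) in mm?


A wall with a window opening. The window head height is 2402 mm.

A wall with a rectangular opening subtracted — a window. Sill at z = 919, opening 1483 mm tall, so the head is at 919 + 1483 = 2402 mm.


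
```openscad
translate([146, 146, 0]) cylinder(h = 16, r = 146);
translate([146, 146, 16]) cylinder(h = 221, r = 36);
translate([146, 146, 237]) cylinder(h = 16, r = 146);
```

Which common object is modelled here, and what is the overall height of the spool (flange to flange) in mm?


A spool. The overall height is 253 mm.

Three coaxial cylinders, large–small–large — a spool. Two 16 mm flanges and a 221 mm core give 16 + 221 + 16 = 253 mm.


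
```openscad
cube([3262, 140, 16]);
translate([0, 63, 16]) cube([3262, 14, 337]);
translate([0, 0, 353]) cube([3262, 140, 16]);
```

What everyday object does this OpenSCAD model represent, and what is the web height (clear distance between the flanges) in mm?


An I-beam. The web height is 337 mm.

Two wide flanges with a thin centred web — an I-beam. Overall 369 mm minus two 16 mm flanges gives a web of 369 − 2·16 = 337 mm.


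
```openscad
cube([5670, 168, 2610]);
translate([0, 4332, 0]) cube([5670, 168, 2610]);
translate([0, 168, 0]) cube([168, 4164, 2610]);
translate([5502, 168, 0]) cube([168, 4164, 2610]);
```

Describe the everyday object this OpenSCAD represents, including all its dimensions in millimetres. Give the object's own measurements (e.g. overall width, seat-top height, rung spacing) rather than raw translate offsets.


The wall frame of a small rectangular building: four walls, each 2610 mm tall and 168 mm thick, enclosing a footprint 5670 mm (x) by 4500 mm (y) outside-to-outside, with no floor or roof. The front and back walls (the −y and +y sides) span the full width; the two side walls fit between them.


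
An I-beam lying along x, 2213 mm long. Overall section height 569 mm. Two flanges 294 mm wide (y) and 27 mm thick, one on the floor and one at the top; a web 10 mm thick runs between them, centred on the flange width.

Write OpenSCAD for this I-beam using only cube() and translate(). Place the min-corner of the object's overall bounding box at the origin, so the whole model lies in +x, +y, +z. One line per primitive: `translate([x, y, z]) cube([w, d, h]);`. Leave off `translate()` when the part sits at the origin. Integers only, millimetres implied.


cube([2213, 294, 27]);
translate([0, 142, 27]) cube([2213, 10, 515]);
translate([0, 0, 542]) cube([2213, 294, 27]);


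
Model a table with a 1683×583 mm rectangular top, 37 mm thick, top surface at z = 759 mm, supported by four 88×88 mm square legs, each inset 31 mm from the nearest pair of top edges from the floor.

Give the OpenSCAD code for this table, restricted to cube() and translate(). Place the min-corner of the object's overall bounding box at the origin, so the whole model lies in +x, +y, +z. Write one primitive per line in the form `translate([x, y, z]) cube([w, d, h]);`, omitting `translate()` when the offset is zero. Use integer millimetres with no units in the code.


translate([0, 0, 722]) cube([1683, 583, 37]);
translate([31, 31, 0]) cube([88, 88, 722]);
translate([1564, 31, 0]) cube([88, 88, 722]);
translate([31, 464, 0]) cube([88, 88, 722]);
translate([1564, 464, 0]) cube([88, 88, 722]);


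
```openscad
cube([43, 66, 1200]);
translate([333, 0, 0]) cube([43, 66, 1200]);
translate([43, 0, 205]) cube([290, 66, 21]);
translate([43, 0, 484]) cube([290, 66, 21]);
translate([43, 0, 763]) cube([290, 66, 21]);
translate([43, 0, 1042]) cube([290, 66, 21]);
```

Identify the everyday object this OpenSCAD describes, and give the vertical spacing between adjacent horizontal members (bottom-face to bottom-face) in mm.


A ladder. The rung spacing is 279 mm.

Two tall 43×66 posts with 4 short bars between them — a ladder. Adjacent rungs sit at z = 205 and z = 484, so the spacing is 484 − 205 = 279 mm.


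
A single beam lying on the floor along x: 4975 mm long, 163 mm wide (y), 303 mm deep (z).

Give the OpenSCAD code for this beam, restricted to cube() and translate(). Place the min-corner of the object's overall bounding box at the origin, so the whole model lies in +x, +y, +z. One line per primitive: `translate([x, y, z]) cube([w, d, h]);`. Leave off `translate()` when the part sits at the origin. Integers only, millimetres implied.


cube([4975, 163, 303]);


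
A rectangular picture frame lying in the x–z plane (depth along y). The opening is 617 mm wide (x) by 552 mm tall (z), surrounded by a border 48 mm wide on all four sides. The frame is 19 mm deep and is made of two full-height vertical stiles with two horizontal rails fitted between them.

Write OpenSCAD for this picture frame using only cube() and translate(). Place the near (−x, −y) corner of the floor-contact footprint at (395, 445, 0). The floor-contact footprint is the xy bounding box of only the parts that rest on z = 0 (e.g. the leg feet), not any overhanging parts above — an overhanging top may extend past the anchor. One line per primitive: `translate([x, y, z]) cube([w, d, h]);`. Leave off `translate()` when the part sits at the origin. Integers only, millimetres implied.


translate([395, 445, 0]) cube([48, 19, 648]);
translate([1060, 445, 0]) cube([48, 19, 648]);
translate([443, 445, 0]) cube([617, 19, 48]);
translate([443, 445, 600]) cube([617, 19, 48]);


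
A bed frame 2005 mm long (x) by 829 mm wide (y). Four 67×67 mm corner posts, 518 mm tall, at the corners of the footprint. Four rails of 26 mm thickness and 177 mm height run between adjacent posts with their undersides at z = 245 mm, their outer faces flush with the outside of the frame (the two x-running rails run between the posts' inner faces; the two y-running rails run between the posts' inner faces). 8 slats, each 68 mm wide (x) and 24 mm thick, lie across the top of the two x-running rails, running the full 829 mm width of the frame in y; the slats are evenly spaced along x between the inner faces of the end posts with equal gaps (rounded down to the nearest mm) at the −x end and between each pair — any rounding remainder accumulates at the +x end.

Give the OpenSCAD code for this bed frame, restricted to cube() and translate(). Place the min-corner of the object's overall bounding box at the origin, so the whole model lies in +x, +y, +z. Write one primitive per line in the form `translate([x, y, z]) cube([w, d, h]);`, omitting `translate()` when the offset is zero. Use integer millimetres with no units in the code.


// slat z = rail_z + rail_h = 245 + 177 = 422
// slat gap = ⌊(1871 − 8·68) / 9⌋ = 147
cube([67, 67, 518]);
translate([0, 762, 0]) cube([67, 67, 518]);
translate([1938, 0, 0]) cube([67, 67, 518]);
translate([1938, 762, 0]) cube([67, 67, 518]);
translate([67, 0, 245]) cube([1871, 26, 177]);
translate([67, 803, 245]) cube([1871, 26, 177]);
translate([0, 67, 245]) cube([26, 695, 177]);
translate([1979, 67, 245]) cube([26, 695, 177]);
translate([214, 0, 422]) cube([68, 829, 24]);
translate([429, 0, 422]) cube([68, 829, 24]);
translate([644, 0, 422]) cube([68, 829, 24]);
translate([859, 0, 422]) cube([68, 829, 24]);
translate([1074, 0, 422]) cube([68, 829, 24]);
translate([1289, 0, 422]) cube([68, 829, 24]);
translate([1504, 0, 422]) cube([68, 829, 24]);
translate([1719, 0, 422]) cube([68, 829, 24]);


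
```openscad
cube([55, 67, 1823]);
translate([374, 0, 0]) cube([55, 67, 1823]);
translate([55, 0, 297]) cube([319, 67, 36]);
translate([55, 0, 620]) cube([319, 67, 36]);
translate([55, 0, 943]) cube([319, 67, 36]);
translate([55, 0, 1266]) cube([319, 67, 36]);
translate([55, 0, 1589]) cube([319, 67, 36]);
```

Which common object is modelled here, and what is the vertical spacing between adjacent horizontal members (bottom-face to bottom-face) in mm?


A ladder. The rung spacing is 323 mm.

Two tall 55×67 posts with 5 short bars between them — a ladder. Adjacent rungs sit at z = 297 and z = 620, so the spacing is 620 − 297 = 323 mm.


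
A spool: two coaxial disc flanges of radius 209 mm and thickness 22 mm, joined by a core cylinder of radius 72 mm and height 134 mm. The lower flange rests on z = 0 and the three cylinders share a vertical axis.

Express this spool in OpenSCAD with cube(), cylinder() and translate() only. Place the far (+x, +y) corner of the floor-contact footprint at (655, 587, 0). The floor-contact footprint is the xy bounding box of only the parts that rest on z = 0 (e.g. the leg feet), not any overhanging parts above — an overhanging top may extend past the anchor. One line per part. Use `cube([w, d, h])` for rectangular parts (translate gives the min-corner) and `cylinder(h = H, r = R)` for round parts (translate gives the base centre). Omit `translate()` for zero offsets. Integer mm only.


translate([446, 378, 0]) cylinder(h = 22, r = 209);
translate([446, 378, 22]) cylinder(h = 134, r = 72);
translate([446, 378, 156]) cylinder(h = 22, r = 209);


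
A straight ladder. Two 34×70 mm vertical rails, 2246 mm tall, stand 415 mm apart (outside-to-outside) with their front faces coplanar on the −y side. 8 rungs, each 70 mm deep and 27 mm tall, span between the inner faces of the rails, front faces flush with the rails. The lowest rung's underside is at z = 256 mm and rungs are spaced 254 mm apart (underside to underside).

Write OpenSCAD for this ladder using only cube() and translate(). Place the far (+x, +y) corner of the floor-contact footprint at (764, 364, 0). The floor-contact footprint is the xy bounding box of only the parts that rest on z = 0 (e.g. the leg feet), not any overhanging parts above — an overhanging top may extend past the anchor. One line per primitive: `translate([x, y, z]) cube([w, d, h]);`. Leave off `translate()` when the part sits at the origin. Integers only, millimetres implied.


translate([349, 294, 0]) cube([34, 70, 2246]);
translate([730, 294, 0]) cube([34, 70, 2246]);
translate([383, 294, 256]) cube([347, 70, 27]);
translate([383, 294, 510]) cube([347, 70, 27]);
translate([383, 294, 764]) cube([347, 70, 27]);
translate([383, 294, 1018]) cube([347, 70, 27]);
translate([383, 294, 1272]) cube([347, 70, 27]);
translate([383, 294, 1526]) cube([347, 70, 27]);
translate([383, 294, 1780]) cube([347, 70, 27]);
translate([383, 294, 2034]) cube([347, 70, 27]);


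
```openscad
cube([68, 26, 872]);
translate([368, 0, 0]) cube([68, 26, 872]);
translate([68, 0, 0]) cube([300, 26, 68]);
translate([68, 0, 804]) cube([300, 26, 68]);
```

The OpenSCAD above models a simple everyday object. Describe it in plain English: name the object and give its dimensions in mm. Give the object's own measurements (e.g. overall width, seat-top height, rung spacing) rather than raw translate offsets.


A rectangular picture frame lying in the x–z plane (depth along y). The opening is 300 mm wide (x) by 736 mm tall (z), surrounded by a border 68 mm wide on all four sides. The frame is 26 mm deep and is made of two full-height vertical stiles with two horizontal rails fitted between them.


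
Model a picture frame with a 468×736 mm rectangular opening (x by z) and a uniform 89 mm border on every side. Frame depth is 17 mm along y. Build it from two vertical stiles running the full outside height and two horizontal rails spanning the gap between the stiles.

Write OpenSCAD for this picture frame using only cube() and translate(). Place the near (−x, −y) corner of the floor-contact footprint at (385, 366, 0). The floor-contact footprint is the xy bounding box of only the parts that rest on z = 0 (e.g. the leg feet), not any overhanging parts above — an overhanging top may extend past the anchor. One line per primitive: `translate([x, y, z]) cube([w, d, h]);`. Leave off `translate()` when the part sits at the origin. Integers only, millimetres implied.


translate([385, 366, 0]) cube([89, 17, 914]);
translate([942, 366, 0]) cube([89, 17, 914]);
translate([474, 366, 0]) cube([468, 17, 89]);
translate([474, 366, 825]) cube([468, 17, 89]);


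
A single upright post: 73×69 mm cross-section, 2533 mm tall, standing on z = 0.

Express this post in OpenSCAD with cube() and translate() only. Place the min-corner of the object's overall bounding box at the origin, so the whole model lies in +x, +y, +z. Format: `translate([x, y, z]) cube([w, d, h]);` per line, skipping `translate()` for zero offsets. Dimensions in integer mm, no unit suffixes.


cube([73, 69, 2533]);


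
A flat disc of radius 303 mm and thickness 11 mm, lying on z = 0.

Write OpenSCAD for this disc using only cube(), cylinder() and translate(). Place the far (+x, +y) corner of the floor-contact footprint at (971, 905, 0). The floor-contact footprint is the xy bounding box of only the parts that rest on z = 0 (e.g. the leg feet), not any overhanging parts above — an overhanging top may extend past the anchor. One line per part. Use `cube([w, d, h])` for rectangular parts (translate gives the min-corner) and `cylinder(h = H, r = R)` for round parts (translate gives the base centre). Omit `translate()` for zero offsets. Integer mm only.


translate([668, 602, 0]) cylinder(h = 11, r = 303);


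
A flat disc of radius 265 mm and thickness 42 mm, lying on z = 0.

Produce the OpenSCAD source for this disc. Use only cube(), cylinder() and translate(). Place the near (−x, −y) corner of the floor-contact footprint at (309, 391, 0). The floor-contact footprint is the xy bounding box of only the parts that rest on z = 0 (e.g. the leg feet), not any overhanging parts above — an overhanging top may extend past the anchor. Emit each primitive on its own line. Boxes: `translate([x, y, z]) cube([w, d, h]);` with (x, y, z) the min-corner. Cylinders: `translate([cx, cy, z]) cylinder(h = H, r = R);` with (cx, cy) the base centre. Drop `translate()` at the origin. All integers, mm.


translate([574, 656, 0]) cylinder(h = 42, r = 265);


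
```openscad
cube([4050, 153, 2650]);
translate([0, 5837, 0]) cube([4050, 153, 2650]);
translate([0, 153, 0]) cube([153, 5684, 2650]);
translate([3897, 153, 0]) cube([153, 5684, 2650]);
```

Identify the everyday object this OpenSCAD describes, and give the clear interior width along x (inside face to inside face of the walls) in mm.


A house (or room) frame. The interior width is 3744 mm.

Four 2650 mm walls enclosing a rectangle with no floor or roof — a room or house frame. Outside width is 4050 mm and wall thickness is 153 mm, so the interior width is 4050 − 2 × 153 = 3744 mm.


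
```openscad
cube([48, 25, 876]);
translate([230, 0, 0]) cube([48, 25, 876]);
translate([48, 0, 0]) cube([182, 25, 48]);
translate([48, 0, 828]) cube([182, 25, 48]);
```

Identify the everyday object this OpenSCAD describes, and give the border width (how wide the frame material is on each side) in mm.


A picture frame. The border width is 48 mm.

Four thin pieces enclosing a rectangular opening — a picture frame. The two full-height stiles are 876 mm tall; the top rail sits at z = 828 and is 48 mm tall, so the border above the opening is 876 − 828 = 48 mm, matching the stile x-width.


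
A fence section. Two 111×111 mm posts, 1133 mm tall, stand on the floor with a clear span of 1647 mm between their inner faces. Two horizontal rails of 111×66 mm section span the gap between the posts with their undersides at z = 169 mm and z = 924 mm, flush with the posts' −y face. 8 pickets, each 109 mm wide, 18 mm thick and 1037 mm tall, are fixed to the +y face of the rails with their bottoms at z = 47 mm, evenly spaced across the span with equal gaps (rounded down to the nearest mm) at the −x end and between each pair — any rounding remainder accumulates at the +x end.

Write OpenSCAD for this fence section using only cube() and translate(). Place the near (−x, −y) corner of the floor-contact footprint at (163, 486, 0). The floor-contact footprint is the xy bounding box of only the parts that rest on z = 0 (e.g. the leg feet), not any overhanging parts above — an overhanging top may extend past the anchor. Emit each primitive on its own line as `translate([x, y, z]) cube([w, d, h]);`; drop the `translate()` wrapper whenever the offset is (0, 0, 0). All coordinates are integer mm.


translate([163, 486, 0]) cube([111, 111, 1133]);
translate([1921, 486, 0]) cube([111, 111, 1133]);
translate([274, 486, 169]) cube([1647, 111, 66]);
translate([274, 486, 924]) cube([1647, 111, 66]);
translate([360, 597, 47]) cube([109, 18, 1037]);
translate([555, 597, 47]) cube([109, 18, 1037]);
translate([750, 597, 47]) cube([109, 18, 1037]);
translate([945, 597, 47]) cube([109, 18, 1037]);
translate([1140, 597, 47]) cube([109, 18, 1037]);
translate([1335, 597, 47]) cube([109, 18, 1037]);
translate([1530, 597, 47]) cube([109, 18, 1037]);
translate([1725, 597, 47]) cube([109, 18, 1037]);


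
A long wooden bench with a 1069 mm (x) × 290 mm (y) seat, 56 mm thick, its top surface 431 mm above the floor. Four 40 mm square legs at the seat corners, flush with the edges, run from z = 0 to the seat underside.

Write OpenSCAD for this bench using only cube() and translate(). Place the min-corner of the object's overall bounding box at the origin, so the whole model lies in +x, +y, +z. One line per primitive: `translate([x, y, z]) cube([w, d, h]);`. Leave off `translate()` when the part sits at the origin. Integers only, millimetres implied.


translate([0, 0, 375]) cube([1069, 290, 56]);
cube([40, 40, 375]);
translate([0, 250, 0]) cube([40, 40, 375]);
translate([1029, 0, 0]) cube([40, 40, 375]);
translate([1029, 250, 0]) cube([40, 40, 375]);


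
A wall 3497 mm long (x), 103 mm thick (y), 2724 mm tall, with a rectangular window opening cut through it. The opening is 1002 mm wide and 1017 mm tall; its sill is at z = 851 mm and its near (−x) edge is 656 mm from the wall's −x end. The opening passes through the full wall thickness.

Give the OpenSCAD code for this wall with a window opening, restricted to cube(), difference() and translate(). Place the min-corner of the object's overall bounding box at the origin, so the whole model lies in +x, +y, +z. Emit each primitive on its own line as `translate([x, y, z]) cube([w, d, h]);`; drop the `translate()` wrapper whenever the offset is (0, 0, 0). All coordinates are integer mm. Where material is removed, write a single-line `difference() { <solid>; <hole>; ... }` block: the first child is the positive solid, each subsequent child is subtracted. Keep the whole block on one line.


difference() { cube([3497, 103, 2724]); translate([656, 0, 851]) cube([1002, 103, 1017]); }


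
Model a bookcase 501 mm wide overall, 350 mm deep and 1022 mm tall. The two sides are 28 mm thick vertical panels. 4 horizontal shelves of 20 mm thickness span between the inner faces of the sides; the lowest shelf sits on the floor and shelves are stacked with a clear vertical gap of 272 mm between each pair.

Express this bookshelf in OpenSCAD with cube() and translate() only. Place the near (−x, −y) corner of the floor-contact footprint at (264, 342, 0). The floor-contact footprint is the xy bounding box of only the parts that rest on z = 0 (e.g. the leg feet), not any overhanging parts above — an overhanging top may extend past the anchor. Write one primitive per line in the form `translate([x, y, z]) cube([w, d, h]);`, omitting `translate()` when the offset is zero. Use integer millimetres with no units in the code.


translate([264, 342, 0]) cube([28, 350, 1022]);
translate([737, 342, 0]) cube([28, 350, 1022]);
translate([292, 342, 0]) cube([445, 350, 20]);
translate([292, 342, 292]) cube([445, 350, 20]);
translate([292, 342, 584]) cube([445, 350, 20]);
translate([292, 342, 876]) cube([445, 350, 20]);


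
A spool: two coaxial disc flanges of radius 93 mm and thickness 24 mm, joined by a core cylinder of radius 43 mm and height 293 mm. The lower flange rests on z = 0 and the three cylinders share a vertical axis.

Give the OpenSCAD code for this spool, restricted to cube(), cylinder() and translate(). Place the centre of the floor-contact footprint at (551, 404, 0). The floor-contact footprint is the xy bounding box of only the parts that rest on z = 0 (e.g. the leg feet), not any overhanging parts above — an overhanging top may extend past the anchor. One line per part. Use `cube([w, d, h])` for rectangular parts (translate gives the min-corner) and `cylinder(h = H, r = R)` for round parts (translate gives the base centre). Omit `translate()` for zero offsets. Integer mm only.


translate([551, 404, 0]) cylinder(h = 24, r = 93);
translate([551, 404, 24]) cylinder(h = 293, r = 43);
translate([551, 404, 317]) cylinder(h = 24, r = 93);


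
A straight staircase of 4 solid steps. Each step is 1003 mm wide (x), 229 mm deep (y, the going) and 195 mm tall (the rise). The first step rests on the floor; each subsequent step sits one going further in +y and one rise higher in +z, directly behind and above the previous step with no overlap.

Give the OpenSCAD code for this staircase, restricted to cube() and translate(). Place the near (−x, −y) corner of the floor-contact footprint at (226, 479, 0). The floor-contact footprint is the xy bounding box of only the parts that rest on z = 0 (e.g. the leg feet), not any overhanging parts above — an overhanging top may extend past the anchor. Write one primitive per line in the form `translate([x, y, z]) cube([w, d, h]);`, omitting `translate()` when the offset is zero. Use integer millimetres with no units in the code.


translate([226, 479, 0]) cube([1003, 229, 195]);
translate([226, 708, 195]) cube([1003, 229, 195]);
translate([226, 937, 390]) cube([1003, 229, 195]);
translate([226, 1166, 585]) cube([1003, 229, 195]);


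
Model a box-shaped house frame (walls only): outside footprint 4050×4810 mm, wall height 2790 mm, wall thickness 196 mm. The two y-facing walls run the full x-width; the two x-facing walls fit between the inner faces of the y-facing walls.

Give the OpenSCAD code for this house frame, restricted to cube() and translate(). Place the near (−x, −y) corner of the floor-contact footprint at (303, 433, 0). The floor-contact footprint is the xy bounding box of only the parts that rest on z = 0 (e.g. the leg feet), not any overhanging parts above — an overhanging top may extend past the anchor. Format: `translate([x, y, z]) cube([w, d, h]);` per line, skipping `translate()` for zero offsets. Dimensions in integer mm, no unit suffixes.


translate([303, 433, 0]) cube([4050, 196, 2790]);
translate([303, 5047, 0]) cube([4050, 196, 2790]);
translate([303, 629, 0]) cube([196, 4418, 2790]);
translate([4157, 629, 0]) cube([196, 4418, 2790]);
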